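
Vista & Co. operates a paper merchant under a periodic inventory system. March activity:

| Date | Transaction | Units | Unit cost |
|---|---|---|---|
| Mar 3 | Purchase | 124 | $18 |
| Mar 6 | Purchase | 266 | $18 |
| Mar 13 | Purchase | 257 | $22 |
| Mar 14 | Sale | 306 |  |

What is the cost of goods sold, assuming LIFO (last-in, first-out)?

Mar 14, 306 sold [LIFO — newest first]: 257 @ $22 + 49 @ $18 = $6,536
Ending inventory: 124 @ $18 + 217 @ $18 = $6,138

COGS = $6,536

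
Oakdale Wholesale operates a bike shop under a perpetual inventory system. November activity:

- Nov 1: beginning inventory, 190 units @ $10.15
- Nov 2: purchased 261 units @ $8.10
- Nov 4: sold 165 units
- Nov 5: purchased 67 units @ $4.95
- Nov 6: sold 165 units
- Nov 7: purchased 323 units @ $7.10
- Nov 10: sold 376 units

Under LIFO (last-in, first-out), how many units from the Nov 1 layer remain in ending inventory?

135

Nov 4, 165 sold [LIFO — newest first]: 165 @ $8.10 = $1,336.50
Nov 6, 165 sold [LIFO — newest first]: 67 @ $4.95 + 96 @ $8.10 + 2 @ $10.15 = $1,129.55
Nov 10, 376 sold [LIFO — newest first]: 323 @ $7.10 + 53 @ $10.15 = $2,831.25
Total COGS = $1,336.50 + $1,129.55 + $2,831.25 = $5,297.30
Ending inventory: 135 @ $10.15 = $1,370.25
Check: goods available $6,667.55 = COGS $5,297.30 + ending $1,370.25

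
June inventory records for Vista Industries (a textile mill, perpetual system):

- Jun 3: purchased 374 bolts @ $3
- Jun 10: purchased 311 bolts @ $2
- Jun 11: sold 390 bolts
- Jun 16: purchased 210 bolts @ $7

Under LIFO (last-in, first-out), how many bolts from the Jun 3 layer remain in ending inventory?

Jun 11, 390 sold [LIFO — newest first]: 311 @ $2 + 79 @ $3 = $859
Ending inventory: 295 @ $3 + 210 @ $7 = $2,355
Check: goods available $3,214 = COGS $859 + ending $2,355

295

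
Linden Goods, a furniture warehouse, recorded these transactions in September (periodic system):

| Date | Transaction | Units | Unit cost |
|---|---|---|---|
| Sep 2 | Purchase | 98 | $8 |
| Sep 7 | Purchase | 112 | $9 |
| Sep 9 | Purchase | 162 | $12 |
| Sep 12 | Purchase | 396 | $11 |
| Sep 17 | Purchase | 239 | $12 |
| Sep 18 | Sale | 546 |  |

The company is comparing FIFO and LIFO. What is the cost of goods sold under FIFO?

COGS = $5,650

FIFO COGS: 98 @ $8 + 112 @ $9 + 162 @ $12 + 174 @ $11 = $5,650
LIFO COGS: 239 @ $12 + 307 @ $11 = $6,245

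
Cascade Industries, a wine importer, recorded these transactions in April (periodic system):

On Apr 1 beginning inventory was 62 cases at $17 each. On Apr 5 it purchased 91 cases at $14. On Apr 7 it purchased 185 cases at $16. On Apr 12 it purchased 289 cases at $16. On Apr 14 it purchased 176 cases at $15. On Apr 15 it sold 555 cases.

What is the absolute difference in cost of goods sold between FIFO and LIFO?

FIFO COGS: 62 @ $17 + 91 @ $14 + 185 @ $16 + 217 @ $16 = $8,760
LIFO COGS: 176 @ $15 + 289 @ $16 + 90 @ $16 = $8,704
Difference = |$8,760 − $8,704| = $56

$56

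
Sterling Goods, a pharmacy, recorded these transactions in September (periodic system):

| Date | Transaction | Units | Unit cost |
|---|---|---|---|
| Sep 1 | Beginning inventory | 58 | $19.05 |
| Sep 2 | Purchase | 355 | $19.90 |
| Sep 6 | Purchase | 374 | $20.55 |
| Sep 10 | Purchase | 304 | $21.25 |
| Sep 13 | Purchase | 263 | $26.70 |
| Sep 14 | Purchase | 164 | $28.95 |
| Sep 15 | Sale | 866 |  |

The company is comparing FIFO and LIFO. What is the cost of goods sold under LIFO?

COGS = $21,004.15

FIFO COGS: 58 @ $19.05 + 355 @ $19.90 + 374 @ $20.55 + 79 @ $21.25 = $17,533.85
LIFO COGS: 164 @ $28.95 + 263 @ $26.70 + 304 @ $21.25 + 135 @ $20.55 = $21,004.15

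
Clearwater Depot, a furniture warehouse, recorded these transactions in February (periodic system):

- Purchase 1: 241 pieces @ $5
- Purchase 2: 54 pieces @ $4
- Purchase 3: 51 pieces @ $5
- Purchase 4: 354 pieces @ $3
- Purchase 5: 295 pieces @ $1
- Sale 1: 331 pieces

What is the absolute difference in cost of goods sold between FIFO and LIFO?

$1,198

FIFO COGS: 241 @ $5 + 54 @ $4 + 36 @ $5 = $1,601
LIFO COGS: 295 @ $1 + 36 @ $3 = $403
Difference = |$1,601 − $403| = $1,198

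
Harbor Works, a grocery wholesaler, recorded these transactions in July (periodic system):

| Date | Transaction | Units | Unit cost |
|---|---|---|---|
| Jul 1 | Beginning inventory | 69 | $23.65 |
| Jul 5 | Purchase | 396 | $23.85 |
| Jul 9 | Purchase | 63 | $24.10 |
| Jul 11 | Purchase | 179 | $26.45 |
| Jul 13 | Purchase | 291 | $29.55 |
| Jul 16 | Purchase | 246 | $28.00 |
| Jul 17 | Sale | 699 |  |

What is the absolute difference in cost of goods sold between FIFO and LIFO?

FIFO COGS: 69 @ $23.65 + 396 @ $23.85 + 63 @ $24.10 + 171 @ $26.45 = $17,117.70
LIFO COGS: 246 @ $28.00 + 291 @ $29.55 + 162 @ $26.45 = $19,771.95
Difference = |$17,117.70 − $19,771.95| = $2,654.25

$2,654.25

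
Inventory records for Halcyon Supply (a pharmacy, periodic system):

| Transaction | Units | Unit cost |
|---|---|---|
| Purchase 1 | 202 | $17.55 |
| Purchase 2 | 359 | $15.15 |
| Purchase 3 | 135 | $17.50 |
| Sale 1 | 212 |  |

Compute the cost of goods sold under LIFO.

COGS = $3,529.05

Sale 1 (212) [LIFO — newest first]: 135 @ $17.50 + 77 @ $15.15 = $3,529.05
Ending inventory: 202 @ $17.55 + 282 @ $15.15 = $7,817.40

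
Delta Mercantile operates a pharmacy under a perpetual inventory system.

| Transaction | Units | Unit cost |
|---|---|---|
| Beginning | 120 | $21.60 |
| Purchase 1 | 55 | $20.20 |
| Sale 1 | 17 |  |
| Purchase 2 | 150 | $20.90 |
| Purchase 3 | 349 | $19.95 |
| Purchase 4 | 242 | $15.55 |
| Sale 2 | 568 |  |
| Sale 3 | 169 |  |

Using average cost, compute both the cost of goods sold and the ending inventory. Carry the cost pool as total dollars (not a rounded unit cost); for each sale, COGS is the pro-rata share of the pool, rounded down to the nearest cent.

After Beginning: 120 on hand, pool $2,592.00 (≈ $21.6000 each)
After Purchase 1: 175 on hand, pool $3,703.00 (≈ $21.1600 each)
Sale 1, sell 17: 17/175 × $3,703.00 → $359.72
After Purchase 2: 308 on hand, pool $6,478.28 (≈ $21.0334 each)
After Purchase 3: 657 on hand, pool $13,440.83 (≈ $20.4579 each)
After Purchase 4: 899 on hand, pool $17,203.93 (≈ $19.1367 each)
Sale 2, sell 568: 568/899 × $17,203.93 → $10,869.66
Sale 3, sell 169: 169/331 × $6,334.27 → $3,234.11
Total COGS = $359.72 + $10,869.66 + $3,234.11 = $14,463.49
Ending inventory (cost pool remaining) = $3,100.16

COGS = $14,463.49; ending inventory = $3,100.16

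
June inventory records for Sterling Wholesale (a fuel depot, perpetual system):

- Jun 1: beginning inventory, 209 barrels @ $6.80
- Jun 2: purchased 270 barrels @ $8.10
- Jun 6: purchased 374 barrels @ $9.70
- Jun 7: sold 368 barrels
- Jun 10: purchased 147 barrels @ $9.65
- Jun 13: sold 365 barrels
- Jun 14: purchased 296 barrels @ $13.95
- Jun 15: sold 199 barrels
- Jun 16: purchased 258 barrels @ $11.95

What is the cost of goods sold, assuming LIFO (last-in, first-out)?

COGS = $9,539.60

Jun 7, 368 sold [LIFO — newest first]: 368 @ $9.70 = $3,569.60
Jun 13, 365 sold [LIFO — newest first]: 147 @ $9.65 + 6 @ $9.70 + 212 @ $8.10 = $3,193.95
Jun 15, 199 sold [LIFO — newest first]: 199 @ $13.95 = $2,776.05
Total COGS = $3,569.60 + $3,193.95 + $2,776.05 = $9,539.60
Ending inventory: 209 @ $6.80 + 58 @ $8.10 + 97 @ $13.95 + 258 @ $11.95 = $6,327.25
Check: goods available $15,866.85 = COGS $9,539.60 + ending $6,327.25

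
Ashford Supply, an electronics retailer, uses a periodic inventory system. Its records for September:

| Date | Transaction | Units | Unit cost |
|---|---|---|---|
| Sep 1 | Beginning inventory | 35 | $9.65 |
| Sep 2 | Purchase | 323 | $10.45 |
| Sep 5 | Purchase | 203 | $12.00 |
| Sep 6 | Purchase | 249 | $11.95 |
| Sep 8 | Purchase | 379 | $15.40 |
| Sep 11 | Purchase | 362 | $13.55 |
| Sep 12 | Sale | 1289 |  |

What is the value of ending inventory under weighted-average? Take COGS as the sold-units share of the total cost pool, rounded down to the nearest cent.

Sep 12, sell 1289: 1289/1551 × $19,866.35 → $16,510.46
Ending inventory (cost pool remaining) = $3,355.89
Check: goods available $19,866.35 = COGS $16,510.46 + ending $3,355.89

Ending inventory = $3,355.89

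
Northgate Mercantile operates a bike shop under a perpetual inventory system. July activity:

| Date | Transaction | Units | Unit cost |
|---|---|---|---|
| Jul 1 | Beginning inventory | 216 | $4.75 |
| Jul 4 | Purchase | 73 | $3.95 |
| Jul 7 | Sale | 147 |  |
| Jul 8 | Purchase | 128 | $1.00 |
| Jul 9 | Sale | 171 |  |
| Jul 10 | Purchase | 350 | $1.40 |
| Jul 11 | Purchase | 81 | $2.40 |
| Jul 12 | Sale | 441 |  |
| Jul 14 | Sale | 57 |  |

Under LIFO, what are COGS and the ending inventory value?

COGS = $1,974.75; ending inventory = $152.00

Jul 7, 147 sold [LIFO — newest first]: 73 @ $3.95 + 74 @ $4.75 = $639.85
Jul 9, 171 sold [LIFO — newest first]: 128 @ $1.00 + 43 @ $4.75 = $332.25
Jul 12, 441 sold [LIFO — newest first]: 81 @ $2.40 + 350 @ $1.40 + 10 @ $4.75 = $731.90
Jul 14, 57 sold [LIFO — newest first]: 57 @ $4.75 = $270.75
Total COGS = $639.85 + $332.25 + $731.90 + $270.75 = $1,974.75
Ending inventory: 32 @ $4.75 = $152.00
Check: goods available $2,126.75 = COGS $1,974.75 + ending $152.00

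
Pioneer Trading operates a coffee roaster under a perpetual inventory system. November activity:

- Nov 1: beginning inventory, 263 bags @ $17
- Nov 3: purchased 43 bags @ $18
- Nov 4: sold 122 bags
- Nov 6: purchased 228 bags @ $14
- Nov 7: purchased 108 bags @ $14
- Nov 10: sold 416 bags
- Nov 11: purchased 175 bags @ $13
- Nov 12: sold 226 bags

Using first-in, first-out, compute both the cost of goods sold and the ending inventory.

COGS = $11,535; ending inventory = $689

Nov 4, 122 sold [FIFO — oldest first]: 122 @ $17 = $2,074
Nov 10, 416 sold [FIFO — oldest first]: 141 @ $17 + 43 @ $18 + 228 @ $14 + 4 @ $14 = $6,419
Nov 12, 226 sold [FIFO — oldest first]: 104 @ $14 + 122 @ $13 = $3,042
Total COGS = $2,074 + $6,419 + $3,042 = $11,535
Ending inventory: 53 @ $13 = $689
Check: goods available $12,224 = COGS $11,535 + ending $689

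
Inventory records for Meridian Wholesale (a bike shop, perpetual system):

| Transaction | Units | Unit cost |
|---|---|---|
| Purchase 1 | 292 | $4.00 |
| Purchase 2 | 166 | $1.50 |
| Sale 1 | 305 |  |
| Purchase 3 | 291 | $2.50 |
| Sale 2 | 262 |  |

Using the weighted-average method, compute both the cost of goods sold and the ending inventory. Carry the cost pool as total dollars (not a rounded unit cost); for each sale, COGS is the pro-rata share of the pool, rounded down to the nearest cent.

After Purchase 1: 292 on hand, pool $1,168.00 (≈ $4.0000 each)
After Purchase 2: 458 on hand, pool $1,417.00 (≈ $3.0939 each)
Sale 1, sell 305: 305/458 × $1,417.00 → $943.63
After Purchase 3: 444 on hand, pool $1,200.87 (≈ $2.7047 each)
Sale 2, sell 262: 262/444 × $1,200.87 → $708.62
Total COGS = $943.63 + $708.62 = $1,652.25
Ending inventory (cost pool remaining) = $492.25
Check: goods available $2,144.50 = COGS $1,652.25 + ending $492.25

COGS = $1,652.25; ending inventory = $492.25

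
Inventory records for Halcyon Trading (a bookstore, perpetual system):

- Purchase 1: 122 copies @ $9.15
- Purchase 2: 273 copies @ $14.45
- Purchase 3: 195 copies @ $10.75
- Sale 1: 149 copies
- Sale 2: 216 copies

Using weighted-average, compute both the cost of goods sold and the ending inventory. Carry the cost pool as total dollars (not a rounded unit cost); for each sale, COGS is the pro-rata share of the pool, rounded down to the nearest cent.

COGS = $4,427.87; ending inventory = $2,729.53

After Purchase 1: 122 on hand, pool $1,116.30 (≈ $9.1500 each)
After Purchase 2: 395 on hand, pool $5,061.15 (≈ $12.8130 each)
After Purchase 3: 590 on hand, pool $7,157.40 (≈ $12.1312 each)
Sale 1, sell 149: 149/590 × $7,157.40 → $1,807.54
Sale 2, sell 216: 216/441 × $5,349.86 → $2,620.33
Total COGS = $1,807.54 + $2,620.33 = $4,427.87
Ending inventory (cost pool remaining) = $2,729.53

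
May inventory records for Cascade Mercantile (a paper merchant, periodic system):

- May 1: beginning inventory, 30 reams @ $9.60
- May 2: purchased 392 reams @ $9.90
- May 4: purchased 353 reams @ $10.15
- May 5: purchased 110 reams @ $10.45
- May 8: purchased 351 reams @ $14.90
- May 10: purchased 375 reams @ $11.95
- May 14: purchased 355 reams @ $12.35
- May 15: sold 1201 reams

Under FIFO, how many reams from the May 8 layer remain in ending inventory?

May 15, 1201 sold [FIFO — oldest first]: 30 @ $9.60 + 392 @ $9.90 + 353 @ $10.15 + 110 @ $10.45 + 316 @ $14.90 = $13,609.65
Ending inventory: 35 @ $14.90 + 375 @ $11.95 + 355 @ $12.35 = $9,387.00

35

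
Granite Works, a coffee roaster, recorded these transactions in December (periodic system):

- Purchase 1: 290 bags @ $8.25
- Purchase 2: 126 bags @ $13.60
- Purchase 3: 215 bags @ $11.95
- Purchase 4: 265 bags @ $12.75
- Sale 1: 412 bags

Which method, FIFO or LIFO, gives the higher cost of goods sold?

LIFO

FIFO COGS: 290 @ $8.25 + 122 @ $13.60 = $4,051.70
LIFO COGS: 265 @ $12.75 + 147 @ $11.95 = $5,135.40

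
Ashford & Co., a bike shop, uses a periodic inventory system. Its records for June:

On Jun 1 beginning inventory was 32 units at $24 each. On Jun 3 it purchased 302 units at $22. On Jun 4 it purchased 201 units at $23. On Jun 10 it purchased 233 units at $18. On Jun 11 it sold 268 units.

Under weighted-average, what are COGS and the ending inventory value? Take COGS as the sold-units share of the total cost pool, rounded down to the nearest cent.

COGS = $5,663.24; ending inventory = $10,565.76

Jun 11, sell 268: 268/768 × $16,229.00 → $5,663.24
Ending inventory (cost pool remaining) = $10,565.76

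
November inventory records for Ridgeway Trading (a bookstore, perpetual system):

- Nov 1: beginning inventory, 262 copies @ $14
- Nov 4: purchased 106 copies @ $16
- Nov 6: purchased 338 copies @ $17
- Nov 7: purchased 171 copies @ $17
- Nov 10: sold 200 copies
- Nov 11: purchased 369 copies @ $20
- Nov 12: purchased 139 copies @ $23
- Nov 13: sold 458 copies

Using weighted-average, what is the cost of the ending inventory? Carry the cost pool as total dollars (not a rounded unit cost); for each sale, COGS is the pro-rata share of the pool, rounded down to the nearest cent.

Ending inventory = $13,127.37

After Nov 1: 262 on hand, pool $3,668.00 (≈ $14.0000 each)
After Nov 4: 368 on hand, pool $5,364.00 (≈ $14.5761 each)
After Nov 6: 706 on hand, pool $11,110.00 (≈ $15.7365 each)
After Nov 7: 877 on hand, pool $14,017.00 (≈ $15.9829 each)
Nov 10, sell 200: 200/877 × $14,017.00 → $3,196.57
After Nov 11: 1046 on hand, pool $18,200.43 (≈ $17.4000 each)
After Nov 12: 1185 on hand, pool $21,397.43 (≈ $18.0569 each)
Nov 13, sell 458: 458/1185 × $21,397.43 → $8,270.06
Total COGS = $3,196.57 + $8,270.06 = $11,466.63
Ending inventory (cost pool remaining) = $13,127.37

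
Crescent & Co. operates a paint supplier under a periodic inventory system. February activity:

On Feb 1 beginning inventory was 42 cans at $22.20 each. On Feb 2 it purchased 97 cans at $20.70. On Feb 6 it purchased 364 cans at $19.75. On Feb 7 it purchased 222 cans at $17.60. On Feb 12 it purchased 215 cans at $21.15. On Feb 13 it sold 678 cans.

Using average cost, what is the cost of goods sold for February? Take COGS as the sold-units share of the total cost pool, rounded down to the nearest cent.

Feb 13, sell 678: 678/940 × $18,583.75 → $13,404.02
Ending inventory (cost pool remaining) = $5,179.73

COGS = $13,404.02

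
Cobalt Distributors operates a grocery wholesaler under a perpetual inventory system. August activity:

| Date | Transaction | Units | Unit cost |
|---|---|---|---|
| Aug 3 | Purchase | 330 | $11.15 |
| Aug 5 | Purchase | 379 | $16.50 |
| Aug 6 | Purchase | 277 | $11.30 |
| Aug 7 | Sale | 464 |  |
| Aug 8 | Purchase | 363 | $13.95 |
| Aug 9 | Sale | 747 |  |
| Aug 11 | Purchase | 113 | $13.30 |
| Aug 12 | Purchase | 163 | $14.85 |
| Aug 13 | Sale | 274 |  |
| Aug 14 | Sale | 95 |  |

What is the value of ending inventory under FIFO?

Aug 7, 464 sold [FIFO — oldest first]: 330 @ $11.15 + 134 @ $16.50 = $5,890.50
Aug 9, 747 sold [FIFO — oldest first]: 245 @ $16.50 + 277 @ $11.30 + 225 @ $13.95 = $10,311.35
Aug 13, 274 sold [FIFO — oldest first]: 138 @ $13.95 + 113 @ $13.30 + 23 @ $14.85 = $3,769.55
Aug 14, 95 sold [FIFO — oldest first]: 95 @ $14.85 = $1,410.75
Total COGS = $5,890.50 + $10,311.35 + $3,769.55 + $1,410.75 = $21,382.15
Ending inventory: 45 @ $14.85 = $668.25
Check: goods available $22,050.40 = COGS $21,382.15 + ending $668.25

Ending inventory = $668.25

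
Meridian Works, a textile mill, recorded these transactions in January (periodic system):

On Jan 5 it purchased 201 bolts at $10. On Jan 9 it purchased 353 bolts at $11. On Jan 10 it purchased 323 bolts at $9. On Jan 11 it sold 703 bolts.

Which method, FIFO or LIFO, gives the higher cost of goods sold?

FIFO

FIFO COGS: 201 @ $10 + 353 @ $11 + 149 @ $9 = $7,234
LIFO COGS: 323 @ $9 + 353 @ $11 + 27 @ $10 = $7,060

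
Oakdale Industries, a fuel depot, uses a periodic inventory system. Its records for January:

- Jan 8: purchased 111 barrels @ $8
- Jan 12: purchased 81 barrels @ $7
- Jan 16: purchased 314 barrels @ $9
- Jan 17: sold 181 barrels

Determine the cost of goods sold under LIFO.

COGS = $1,629

Jan 17, 181 sold [LIFO — newest first]: 181 @ $9 = $1,629
Ending inventory: 111 @ $8 + 81 @ $7 + 133 @ $9 = $2,652
Check: goods available $4,281 = COGS $1,629 + ending $2,652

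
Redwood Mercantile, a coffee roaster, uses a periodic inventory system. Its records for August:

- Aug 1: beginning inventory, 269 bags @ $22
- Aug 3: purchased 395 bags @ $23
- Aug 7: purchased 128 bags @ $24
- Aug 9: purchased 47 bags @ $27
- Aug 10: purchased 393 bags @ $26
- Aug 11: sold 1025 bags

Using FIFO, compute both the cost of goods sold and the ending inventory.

COGS = $24,180; ending inventory = $5,382

Aug 11, 1025 sold [FIFO — oldest first]: 269 @ $22 + 395 @ $23 + 128 @ $24 + 47 @ $27 + 186 @ $26 = $24,180
Ending inventory: 207 @ $26 = $5,382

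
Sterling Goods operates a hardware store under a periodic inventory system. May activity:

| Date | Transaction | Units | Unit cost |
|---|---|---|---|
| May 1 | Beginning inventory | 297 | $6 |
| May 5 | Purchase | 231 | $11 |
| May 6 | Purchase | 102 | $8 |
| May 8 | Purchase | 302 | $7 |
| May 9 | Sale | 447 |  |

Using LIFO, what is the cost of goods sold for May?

May 9, 447 sold [LIFO — newest first]: 302 @ $7 + 102 @ $8 + 43 @ $11 = $3,403
Ending inventory: 297 @ $6 + 188 @ $11 = $3,850

COGS = $3,403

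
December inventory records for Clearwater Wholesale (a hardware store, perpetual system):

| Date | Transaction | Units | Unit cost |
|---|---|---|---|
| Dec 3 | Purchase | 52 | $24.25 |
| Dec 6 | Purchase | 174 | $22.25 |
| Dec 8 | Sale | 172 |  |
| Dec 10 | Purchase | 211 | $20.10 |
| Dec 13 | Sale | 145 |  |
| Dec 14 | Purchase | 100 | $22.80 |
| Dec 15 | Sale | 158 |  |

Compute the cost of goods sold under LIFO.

COGS = $10,187.30

Dec 8, 172 sold [LIFO — newest first]: 172 @ $22.25 = $3,827.00
Dec 13, 145 sold [LIFO — newest first]: 145 @ $20.10 = $2,914.50
Dec 15, 158 sold [LIFO — newest first]: 100 @ $22.80 + 58 @ $20.10 = $3,445.80
Total COGS = $3,827.00 + $2,914.50 + $3,445.80 = $10,187.30
Ending inventory: 52 @ $24.25 + 2 @ $22.25 + 8 @ $20.10 = $1,466.30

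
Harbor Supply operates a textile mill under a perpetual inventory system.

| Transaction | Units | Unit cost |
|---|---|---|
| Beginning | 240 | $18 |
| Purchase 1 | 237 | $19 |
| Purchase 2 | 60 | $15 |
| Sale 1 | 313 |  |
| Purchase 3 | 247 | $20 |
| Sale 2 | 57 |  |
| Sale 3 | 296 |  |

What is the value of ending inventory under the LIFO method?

Ending inventory = $2,124

Sale 1 (313) [LIFO — newest first]: 60 @ $15 + 237 @ $19 + 16 @ $18 = $5,691
Sale 2 (57) [LIFO — newest first]: 57 @ $20 = $1,140
Sale 3 (296) [LIFO — newest first]: 190 @ $20 + 106 @ $18 = $5,708
Total COGS = $5,691 + $1,140 + $5,708 = $12,539
Ending inventory: 118 @ $18 = $2,124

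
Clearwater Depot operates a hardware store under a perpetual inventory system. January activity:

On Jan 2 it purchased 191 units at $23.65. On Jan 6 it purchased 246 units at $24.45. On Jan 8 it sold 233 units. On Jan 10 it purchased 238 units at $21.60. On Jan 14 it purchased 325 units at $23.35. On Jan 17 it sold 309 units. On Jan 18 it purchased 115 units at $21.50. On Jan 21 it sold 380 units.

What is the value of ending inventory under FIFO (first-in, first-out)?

Ending inventory = $4,293.80

Jan 8, 233 sold [FIFO — oldest first]: 191 @ $23.65 + 42 @ $24.45 = $5,544.05
Jan 17, 309 sold [FIFO — oldest first]: 204 @ $24.45 + 105 @ $21.60 = $7,255.80
Jan 21, 380 sold [FIFO — oldest first]: 133 @ $21.60 + 247 @ $23.35 = $8,640.25
Total COGS = $5,544.05 + $7,255.80 + $8,640.25 = $21,440.10
Ending inventory: 78 @ $23.35 + 115 @ $21.50 = $4,293.80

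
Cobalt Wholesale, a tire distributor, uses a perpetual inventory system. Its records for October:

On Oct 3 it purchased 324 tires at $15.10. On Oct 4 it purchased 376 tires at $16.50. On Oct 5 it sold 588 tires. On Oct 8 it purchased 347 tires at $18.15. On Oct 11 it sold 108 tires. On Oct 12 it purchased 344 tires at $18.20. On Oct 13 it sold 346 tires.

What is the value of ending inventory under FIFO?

Ending inventory = $6,351.55

Oct 5, 588 sold [FIFO — oldest first]: 324 @ $15.10 + 264 @ $16.50 = $9,248.40
Oct 11, 108 sold [FIFO — oldest first]: 108 @ $16.50 = $1,782.00
Oct 13, 346 sold [FIFO — oldest first]: 4 @ $16.50 + 342 @ $18.15 = $6,273.30
Total COGS = $9,248.40 + $1,782.00 + $6,273.30 = $17,303.70
Ending inventory: 5 @ $18.15 + 344 @ $18.20 = $6,351.55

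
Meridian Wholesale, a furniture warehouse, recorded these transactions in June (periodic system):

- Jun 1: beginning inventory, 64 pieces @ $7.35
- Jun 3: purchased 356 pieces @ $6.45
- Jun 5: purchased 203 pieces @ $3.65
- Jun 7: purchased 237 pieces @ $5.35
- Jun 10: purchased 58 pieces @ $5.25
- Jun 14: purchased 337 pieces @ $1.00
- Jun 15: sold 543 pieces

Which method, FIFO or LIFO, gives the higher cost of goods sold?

FIFO COGS: 64 @ $7.35 + 356 @ $6.45 + 123 @ $3.65 = $3,215.55
LIFO COGS: 337 @ $1.00 + 58 @ $5.25 + 148 @ $5.35 = $1,433.30

FIFO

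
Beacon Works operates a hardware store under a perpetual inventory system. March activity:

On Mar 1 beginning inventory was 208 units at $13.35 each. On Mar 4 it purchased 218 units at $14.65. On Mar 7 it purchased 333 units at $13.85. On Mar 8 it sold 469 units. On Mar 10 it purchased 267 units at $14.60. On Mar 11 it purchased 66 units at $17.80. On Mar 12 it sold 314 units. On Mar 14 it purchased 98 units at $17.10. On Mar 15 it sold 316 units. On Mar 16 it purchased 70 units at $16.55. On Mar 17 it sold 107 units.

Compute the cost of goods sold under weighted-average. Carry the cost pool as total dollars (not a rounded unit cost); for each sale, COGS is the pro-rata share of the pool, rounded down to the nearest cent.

After Mar 1: 208 on hand, pool $2,776.80 (≈ $13.3500 each)
After Mar 4: 426 on hand, pool $5,970.50 (≈ $14.0153 each)
After Mar 7: 759 on hand, pool $10,582.55 (≈ $13.9428 each)
Mar 8, sell 469: 469/759 × $10,582.55 → $6,539.15
After Mar 10: 557 on hand, pool $7,941.60 (≈ $14.2578 each)
After Mar 11: 623 on hand, pool $9,116.40 (≈ $14.6331 each)
Mar 12, sell 314: 314/623 × $9,116.40 → $4,594.78
After Mar 14: 407 on hand, pool $6,197.42 (≈ $15.2271 each)
Mar 15, sell 316: 316/407 × $6,197.42 → $4,811.75
After Mar 16: 161 on hand, pool $2,544.17 (≈ $15.8023 each)
Mar 17, sell 107: 107/161 × $2,544.17 → $1,690.84
Total COGS = $6,539.15 + $4,594.78 + $4,811.75 + $1,690.84 = $17,636.52
Ending inventory (cost pool remaining) = $853.33

COGS = $17,636.52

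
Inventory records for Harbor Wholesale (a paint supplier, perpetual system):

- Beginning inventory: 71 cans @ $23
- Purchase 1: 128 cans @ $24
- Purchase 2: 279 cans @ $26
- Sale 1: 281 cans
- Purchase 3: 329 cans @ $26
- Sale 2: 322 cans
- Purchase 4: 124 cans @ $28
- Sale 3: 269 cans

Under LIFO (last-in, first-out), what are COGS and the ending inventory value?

COGS = $22,628; ending inventory = $1,357

Sale 1 (281) [LIFO — newest first]: 279 @ $26 + 2 @ $24 = $7,302
Sale 2 (322) [LIFO — newest first]: 322 @ $26 = $8,372
Sale 3 (269) [LIFO — newest first]: 124 @ $28 + 7 @ $26 + 126 @ $24 + 12 @ $23 = $6,954
Total COGS = $7,302 + $8,372 + $6,954 = $22,628
Ending inventory: 59 @ $23 = $1,357
Check: goods available $23,985 = COGS $22,628 + ending $1,357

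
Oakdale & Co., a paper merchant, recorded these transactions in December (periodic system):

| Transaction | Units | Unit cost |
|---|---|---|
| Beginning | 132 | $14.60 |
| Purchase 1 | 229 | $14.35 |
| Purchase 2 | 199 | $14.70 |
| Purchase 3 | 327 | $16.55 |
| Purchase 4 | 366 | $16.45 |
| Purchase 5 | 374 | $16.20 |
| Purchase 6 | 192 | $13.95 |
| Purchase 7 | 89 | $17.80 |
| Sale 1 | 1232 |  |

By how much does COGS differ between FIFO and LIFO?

FIFO COGS: 132 @ $14.60 + 229 @ $14.35 + 199 @ $14.70 + 327 @ $16.55 + 345 @ $16.45 = $19,225.75
LIFO COGS: 89 @ $17.80 + 192 @ $13.95 + 374 @ $16.20 + 366 @ $16.45 + 211 @ $16.55 = $19,834.15
Difference = |$19,225.75 − $19,834.15| = $608.40

$608.40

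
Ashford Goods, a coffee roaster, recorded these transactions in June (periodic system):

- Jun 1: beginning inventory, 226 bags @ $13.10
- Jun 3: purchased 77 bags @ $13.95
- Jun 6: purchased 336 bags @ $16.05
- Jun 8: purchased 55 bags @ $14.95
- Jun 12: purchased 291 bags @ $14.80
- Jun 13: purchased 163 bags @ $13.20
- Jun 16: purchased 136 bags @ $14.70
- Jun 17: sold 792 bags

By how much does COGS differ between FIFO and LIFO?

$61.00

FIFO COGS: 226 @ $13.10 + 77 @ $13.95 + 336 @ $16.05 + 55 @ $14.95 + 98 @ $14.80 = $11,700.20
LIFO COGS: 136 @ $14.70 + 163 @ $13.20 + 291 @ $14.80 + 55 @ $14.95 + 147 @ $16.05 = $11,639.20
Difference = |$11,700.20 − $11,639.20| = $61.00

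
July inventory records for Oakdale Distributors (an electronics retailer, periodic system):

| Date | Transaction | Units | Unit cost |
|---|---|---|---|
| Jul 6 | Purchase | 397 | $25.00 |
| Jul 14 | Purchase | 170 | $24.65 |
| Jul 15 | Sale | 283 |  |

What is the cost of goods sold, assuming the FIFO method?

Jul 15, 283 sold [FIFO — oldest first]: 283 @ $25.00 = $7,075.00
Ending inventory: 114 @ $25.00 + 170 @ $24.65 = $7,040.50

COGS = $7,075.00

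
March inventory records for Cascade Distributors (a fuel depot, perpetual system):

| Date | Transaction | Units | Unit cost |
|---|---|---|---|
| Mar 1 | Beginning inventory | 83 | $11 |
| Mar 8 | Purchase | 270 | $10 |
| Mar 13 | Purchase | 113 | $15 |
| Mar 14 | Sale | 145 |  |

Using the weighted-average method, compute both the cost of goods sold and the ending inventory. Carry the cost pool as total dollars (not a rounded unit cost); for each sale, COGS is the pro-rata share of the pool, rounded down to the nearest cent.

After Mar 1: 83 on hand, pool $913.00 (≈ $11.0000 each)
After Mar 8: 353 on hand, pool $3,613.00 (≈ $10.2351 each)
After Mar 13: 466 on hand, pool $5,308.00 (≈ $11.3906 each)
Mar 14, sell 145: 145/466 × $5,308.00 → $1,651.63
Ending inventory (cost pool remaining) = $3,656.37
Check: goods available $5,308.00 = COGS $1,651.63 + ending $3,656.37

COGS = $1,651.63; ending inventory = $3,656.37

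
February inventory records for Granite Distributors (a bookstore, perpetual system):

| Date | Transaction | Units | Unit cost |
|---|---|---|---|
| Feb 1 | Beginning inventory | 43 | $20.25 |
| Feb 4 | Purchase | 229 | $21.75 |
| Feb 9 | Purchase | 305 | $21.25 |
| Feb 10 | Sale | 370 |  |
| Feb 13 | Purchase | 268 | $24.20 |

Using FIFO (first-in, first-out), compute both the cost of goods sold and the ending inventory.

COGS = $7,934.00; ending inventory = $10,884.35

Feb 10, 370 sold [FIFO — oldest first]: 43 @ $20.25 + 229 @ $21.75 + 98 @ $21.25 = $7,934.00
Ending inventory: 207 @ $21.25 + 268 @ $24.20 = $10,884.35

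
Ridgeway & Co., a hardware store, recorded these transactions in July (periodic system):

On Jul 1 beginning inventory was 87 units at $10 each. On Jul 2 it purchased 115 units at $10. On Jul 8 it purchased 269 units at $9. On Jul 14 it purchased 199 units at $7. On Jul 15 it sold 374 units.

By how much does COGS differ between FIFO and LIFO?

$600

FIFO COGS: 87 @ $10 + 115 @ $10 + 172 @ $9 = $3,568
LIFO COGS: 199 @ $7 + 175 @ $9 = $2,968
Difference = |$3,568 − $2,968| = $600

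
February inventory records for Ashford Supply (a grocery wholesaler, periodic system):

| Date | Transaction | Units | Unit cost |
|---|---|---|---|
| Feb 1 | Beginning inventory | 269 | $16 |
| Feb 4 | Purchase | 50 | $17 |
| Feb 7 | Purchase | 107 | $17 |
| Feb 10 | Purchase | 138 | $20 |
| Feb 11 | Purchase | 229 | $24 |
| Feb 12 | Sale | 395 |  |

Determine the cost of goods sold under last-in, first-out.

Feb 12, 395 sold [LIFO — newest first]: 229 @ $24 + 138 @ $20 + 28 @ $17 = $8,732
Ending inventory: 269 @ $16 + 50 @ $17 + 79 @ $17 = $6,497

COGS = $8,732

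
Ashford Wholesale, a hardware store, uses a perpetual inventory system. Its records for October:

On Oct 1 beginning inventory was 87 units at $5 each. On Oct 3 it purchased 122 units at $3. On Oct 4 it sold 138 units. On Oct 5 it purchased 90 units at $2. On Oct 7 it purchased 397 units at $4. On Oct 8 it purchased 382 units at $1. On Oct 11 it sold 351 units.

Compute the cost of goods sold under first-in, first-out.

Oct 4, 138 sold [FIFO — oldest first]: 87 @ $5 + 51 @ $3 = $588
Oct 11, 351 sold [FIFO — oldest first]: 71 @ $3 + 90 @ $2 + 190 @ $4 = $1,153
Total COGS = $588 + $1,153 = $1,741
Ending inventory: 207 @ $4 + 382 @ $1 = $1,210

COGS = $1,741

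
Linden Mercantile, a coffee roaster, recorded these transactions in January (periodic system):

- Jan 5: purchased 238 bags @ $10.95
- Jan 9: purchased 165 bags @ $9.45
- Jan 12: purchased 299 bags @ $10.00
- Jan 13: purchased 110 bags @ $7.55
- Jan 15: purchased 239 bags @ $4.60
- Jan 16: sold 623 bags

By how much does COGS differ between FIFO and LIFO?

$1,695.45

FIFO COGS: 238 @ $10.95 + 165 @ $9.45 + 220 @ $10.00 = $6,365.35
LIFO COGS: 239 @ $4.60 + 110 @ $7.55 + 274 @ $10.00 = $4,669.90
Difference = |$6,365.35 − $4,669.90| = $1,695.45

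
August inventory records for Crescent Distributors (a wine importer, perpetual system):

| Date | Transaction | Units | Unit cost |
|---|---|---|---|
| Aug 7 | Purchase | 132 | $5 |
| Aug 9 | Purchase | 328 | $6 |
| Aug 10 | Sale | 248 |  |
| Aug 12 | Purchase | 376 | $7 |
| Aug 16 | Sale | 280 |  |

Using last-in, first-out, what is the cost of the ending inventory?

Ending inventory = $1,812

Aug 10, 248 sold [LIFO — newest first]: 248 @ $6 = $1,488
Aug 16, 280 sold [LIFO — newest first]: 280 @ $7 = $1,960
Total COGS = $1,488 + $1,960 = $3,448
Ending inventory: 132 @ $5 + 80 @ $6 + 96 @ $7 = $1,812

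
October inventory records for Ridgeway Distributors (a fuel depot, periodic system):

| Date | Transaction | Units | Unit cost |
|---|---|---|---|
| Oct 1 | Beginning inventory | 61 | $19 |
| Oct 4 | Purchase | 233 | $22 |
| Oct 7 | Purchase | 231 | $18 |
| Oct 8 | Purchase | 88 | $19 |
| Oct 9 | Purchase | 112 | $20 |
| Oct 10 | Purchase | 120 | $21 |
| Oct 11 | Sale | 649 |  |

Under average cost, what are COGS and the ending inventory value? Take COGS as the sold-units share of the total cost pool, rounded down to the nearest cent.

Oct 11, sell 649: 649/845 × $16,875.00 → $12,960.79
Ending inventory (cost pool remaining) = $3,914.21

COGS = $12,960.79; ending inventory = $3,914.21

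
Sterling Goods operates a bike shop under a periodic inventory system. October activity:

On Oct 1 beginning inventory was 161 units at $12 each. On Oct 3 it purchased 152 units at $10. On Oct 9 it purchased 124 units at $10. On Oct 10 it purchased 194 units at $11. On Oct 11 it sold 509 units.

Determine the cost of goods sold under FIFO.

Oct 11, 509 sold [FIFO — oldest first]: 161 @ $12 + 152 @ $10 + 124 @ $10 + 72 @ $11 = $5,484
Ending inventory: 122 @ $11 = $1,342

COGS = $5,484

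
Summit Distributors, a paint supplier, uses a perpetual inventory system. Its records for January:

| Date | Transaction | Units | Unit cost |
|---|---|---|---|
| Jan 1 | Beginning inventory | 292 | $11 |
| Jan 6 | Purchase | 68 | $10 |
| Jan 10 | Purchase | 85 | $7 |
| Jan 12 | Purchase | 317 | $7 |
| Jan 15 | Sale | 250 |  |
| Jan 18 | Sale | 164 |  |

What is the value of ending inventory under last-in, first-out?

Jan 15, 250 sold [LIFO — newest first]: 250 @ $7 = $1,750
Jan 18, 164 sold [LIFO — newest first]: 67 @ $7 + 85 @ $7 + 12 @ $10 = $1,184
Total COGS = $1,750 + $1,184 = $2,934
Ending inventory: 292 @ $11 + 56 @ $10 = $3,772

Ending inventory = $3,772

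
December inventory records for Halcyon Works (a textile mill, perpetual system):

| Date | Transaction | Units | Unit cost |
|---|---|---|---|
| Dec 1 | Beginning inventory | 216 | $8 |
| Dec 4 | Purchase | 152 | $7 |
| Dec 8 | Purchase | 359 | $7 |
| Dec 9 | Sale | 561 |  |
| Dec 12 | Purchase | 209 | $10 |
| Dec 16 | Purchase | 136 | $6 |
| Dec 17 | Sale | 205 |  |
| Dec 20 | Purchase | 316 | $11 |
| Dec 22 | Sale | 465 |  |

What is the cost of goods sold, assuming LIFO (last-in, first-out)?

Dec 9, 561 sold [LIFO — newest first]: 359 @ $7 + 152 @ $7 + 50 @ $8 = $3,977
Dec 17, 205 sold [LIFO — newest first]: 136 @ $6 + 69 @ $10 = $1,506
Dec 22, 465 sold [LIFO — newest first]: 316 @ $11 + 140 @ $10 + 9 @ $8 = $4,948
Total COGS = $3,977 + $1,506 + $4,948 = $10,431
Ending inventory: 157 @ $8 = $1,256
Check: goods available $11,687 = COGS $10,431 + ending $1,256

COGS = $10,431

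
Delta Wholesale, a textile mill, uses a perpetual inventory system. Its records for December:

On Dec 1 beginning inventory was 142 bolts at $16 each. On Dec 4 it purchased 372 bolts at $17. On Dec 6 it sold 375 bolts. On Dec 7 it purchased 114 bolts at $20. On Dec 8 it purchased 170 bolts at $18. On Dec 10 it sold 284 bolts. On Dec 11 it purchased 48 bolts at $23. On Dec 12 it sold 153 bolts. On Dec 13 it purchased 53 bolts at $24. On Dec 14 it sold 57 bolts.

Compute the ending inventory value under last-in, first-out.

Dec 6, 375 sold [LIFO — newest first]: 372 @ $17 + 3 @ $16 = $6,372
Dec 10, 284 sold [LIFO — newest first]: 170 @ $18 + 114 @ $20 = $5,340
Dec 12, 153 sold [LIFO — newest first]: 48 @ $23 + 105 @ $16 = $2,784
Dec 14, 57 sold [LIFO — newest first]: 53 @ $24 + 4 @ $16 = $1,336
Total COGS = $6,372 + $5,340 + $2,784 + $1,336 = $15,832
Ending inventory: 30 @ $16 = $480

Ending inventory = $480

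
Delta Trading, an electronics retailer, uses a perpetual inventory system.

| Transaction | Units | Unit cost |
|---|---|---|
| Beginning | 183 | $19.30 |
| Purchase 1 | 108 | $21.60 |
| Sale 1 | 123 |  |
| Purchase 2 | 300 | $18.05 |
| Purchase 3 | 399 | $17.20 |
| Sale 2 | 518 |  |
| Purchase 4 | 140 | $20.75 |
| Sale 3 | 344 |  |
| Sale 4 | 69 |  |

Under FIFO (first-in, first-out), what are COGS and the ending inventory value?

Sale 1 (123) [FIFO — oldest first]: 123 @ $19.30 = $2,373.90
Sale 2 (518) [FIFO — oldest first]: 60 @ $19.30 + 108 @ $21.60 + 300 @ $18.05 + 50 @ $17.20 = $9,765.80
Sale 3 (344) [FIFO — oldest first]: 344 @ $17.20 = $5,916.80
Sale 4 (69) [FIFO — oldest first]: 5 @ $17.20 + 64 @ $20.75 = $1,414.00
Total COGS = $2,373.90 + $9,765.80 + $5,916.80 + $1,414.00 = $19,470.50
Ending inventory: 76 @ $20.75 = $1,577.00

COGS = $19,470.50; ending inventory = $1,577.00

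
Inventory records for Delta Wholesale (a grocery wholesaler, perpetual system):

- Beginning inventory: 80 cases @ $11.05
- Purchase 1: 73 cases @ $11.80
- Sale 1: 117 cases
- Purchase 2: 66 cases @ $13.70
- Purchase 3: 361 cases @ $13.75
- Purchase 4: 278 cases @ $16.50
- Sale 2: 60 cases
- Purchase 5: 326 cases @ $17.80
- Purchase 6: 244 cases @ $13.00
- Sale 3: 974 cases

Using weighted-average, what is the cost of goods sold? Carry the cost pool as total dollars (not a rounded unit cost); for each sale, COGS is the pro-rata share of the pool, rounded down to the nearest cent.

After Beginning: 80 on hand, pool $884.00 (≈ $11.0500 each)
After Purchase 1: 153 on hand, pool $1,745.40 (≈ $11.4078 each)
Sale 1, sell 117: 117/153 × $1,745.40 → $1,334.71
After Purchase 2: 102 on hand, pool $1,314.89 (≈ $12.8911 each)
After Purchase 3: 463 on hand, pool $6,278.64 (≈ $13.5608 each)
After Purchase 4: 741 on hand, pool $10,865.64 (≈ $14.6635 each)
Sale 2, sell 60: 60/741 × $10,865.64 → $879.80
After Purchase 5: 1007 on hand, pool $15,788.64 (≈ $15.6789 each)
After Purchase 6: 1251 on hand, pool $18,960.64 (≈ $15.1564 each)
Sale 3, sell 974: 974/1251 × $18,960.64 → $14,762.32
Total COGS = $1,334.71 + $879.80 + $14,762.32 = $16,976.83
Ending inventory (cost pool remaining) = $4,198.32

COGS = $16,976.83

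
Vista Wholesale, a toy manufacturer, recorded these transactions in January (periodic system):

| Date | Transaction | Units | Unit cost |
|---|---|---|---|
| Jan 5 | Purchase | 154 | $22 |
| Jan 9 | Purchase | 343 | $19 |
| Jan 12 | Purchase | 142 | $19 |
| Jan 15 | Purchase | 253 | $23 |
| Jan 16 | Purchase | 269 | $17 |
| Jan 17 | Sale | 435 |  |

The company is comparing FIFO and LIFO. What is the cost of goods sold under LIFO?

FIFO COGS: 154 @ $22 + 281 @ $19 = $8,727
LIFO COGS: 269 @ $17 + 166 @ $23 = $8,391

COGS = $8,391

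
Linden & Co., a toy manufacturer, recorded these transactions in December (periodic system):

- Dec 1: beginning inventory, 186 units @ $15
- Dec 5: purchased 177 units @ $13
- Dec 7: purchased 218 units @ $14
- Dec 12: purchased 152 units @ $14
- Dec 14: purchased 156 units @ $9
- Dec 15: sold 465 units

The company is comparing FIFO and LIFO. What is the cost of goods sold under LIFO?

FIFO COGS: 186 @ $15 + 177 @ $13 + 102 @ $14 = $6,519
LIFO COGS: 156 @ $9 + 152 @ $14 + 157 @ $14 = $5,730

COGS = $5,730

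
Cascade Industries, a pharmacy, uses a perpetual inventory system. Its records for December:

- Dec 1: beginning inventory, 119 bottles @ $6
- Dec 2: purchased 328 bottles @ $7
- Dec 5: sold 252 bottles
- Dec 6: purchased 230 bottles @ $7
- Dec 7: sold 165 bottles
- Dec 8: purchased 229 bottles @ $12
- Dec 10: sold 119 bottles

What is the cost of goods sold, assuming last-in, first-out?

COGS = $4,347

Dec 5, 252 sold [LIFO — newest first]: 252 @ $7 = $1,764
Dec 7, 165 sold [LIFO — newest first]: 165 @ $7 = $1,155
Dec 10, 119 sold [LIFO — newest first]: 119 @ $12 = $1,428
Total COGS = $1,764 + $1,155 + $1,428 = $4,347
Ending inventory: 119 @ $6 + 76 @ $7 + 65 @ $7 + 110 @ $12 = $3,021
Check: goods available $7,368 = COGS $4,347 + ending $3,021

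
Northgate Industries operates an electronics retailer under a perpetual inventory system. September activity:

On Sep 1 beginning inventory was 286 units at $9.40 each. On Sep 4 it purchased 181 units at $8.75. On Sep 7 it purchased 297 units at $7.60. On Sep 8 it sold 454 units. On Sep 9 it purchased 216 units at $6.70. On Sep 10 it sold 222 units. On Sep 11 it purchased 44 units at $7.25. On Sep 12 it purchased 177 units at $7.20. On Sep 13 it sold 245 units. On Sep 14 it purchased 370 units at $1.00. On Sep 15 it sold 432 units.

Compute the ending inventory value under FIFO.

Ending inventory = $218.00

Sep 8, 454 sold [FIFO — oldest first]: 286 @ $9.40 + 168 @ $8.75 = $4,158.40
Sep 10, 222 sold [FIFO — oldest first]: 13 @ $8.75 + 209 @ $7.60 = $1,702.15
Sep 13, 245 sold [FIFO — oldest first]: 88 @ $7.60 + 157 @ $6.70 = $1,720.70
Sep 15, 432 sold [FIFO — oldest first]: 59 @ $6.70 + 44 @ $7.25 + 177 @ $7.20 + 152 @ $1.00 = $2,140.70
Total COGS = $4,158.40 + $1,702.15 + $1,720.70 + $2,140.70 = $9,721.95
Ending inventory: 218 @ $1.00 = $218.00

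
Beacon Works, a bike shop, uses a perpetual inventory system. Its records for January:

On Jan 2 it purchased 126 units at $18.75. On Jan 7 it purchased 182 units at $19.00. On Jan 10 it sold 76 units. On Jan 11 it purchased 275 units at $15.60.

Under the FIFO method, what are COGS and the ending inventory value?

COGS = $1,425.00; ending inventory = $8,685.50

Jan 10, 76 sold [FIFO — oldest first]: 76 @ $18.75 = $1,425.00
Ending inventory: 50 @ $18.75 + 182 @ $19.00 + 275 @ $15.60 = $8,685.50
Check: goods available $10,110.50 = COGS $1,425.00 + ending $8,685.50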